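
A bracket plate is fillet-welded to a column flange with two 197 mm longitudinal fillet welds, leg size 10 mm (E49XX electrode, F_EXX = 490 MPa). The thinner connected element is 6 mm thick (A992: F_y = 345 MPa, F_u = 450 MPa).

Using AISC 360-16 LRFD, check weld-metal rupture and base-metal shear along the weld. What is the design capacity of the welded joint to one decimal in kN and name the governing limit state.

Weld metal: throat = 0.707×10 = 7.07 mm, L = 2×197 = 394 mm. φR_n = 0.75 × 0.6 × 490 × 7.07 × 394 = 614.2 kN.
Base metal shear (6 mm plate): yield φR_n = 1.0×0.6×345×6×394 = 489.3 kN; rupture φR_n = 0.75×0.6×450×6×394 = 478.7 kN; take 478.7 kN (rupture).
Governing: min(614.2, 478.7) = 478.7 kN → base-metal shear.

478.7 kN (base-metal shear governs)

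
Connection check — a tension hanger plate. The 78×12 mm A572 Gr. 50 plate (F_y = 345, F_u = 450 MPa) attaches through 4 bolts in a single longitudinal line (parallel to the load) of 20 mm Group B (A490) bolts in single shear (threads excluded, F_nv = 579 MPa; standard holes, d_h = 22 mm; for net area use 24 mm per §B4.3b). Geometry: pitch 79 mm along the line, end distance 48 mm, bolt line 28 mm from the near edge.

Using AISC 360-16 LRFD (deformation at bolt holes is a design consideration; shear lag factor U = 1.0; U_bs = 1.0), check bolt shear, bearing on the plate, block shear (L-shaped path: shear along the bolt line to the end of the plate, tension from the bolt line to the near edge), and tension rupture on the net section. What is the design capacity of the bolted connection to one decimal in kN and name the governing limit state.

Bolt shear: A_b = π(20)²/4 = 314.16 mm². φR_n = 0.75 × 579 × 314.16 × 4 × 1 = 545.7 kN.
Bearing (12 mm plate, F_u = 450 MPa): end bolts L_c = 48 − 22/2 = 37, R_n = min(1.2×37×12×450, 2.4×20×12×450) = 239.76 kN/bolt; interior L_c = 79 − 22 = 57, R_n = 259.2 kN/bolt. φR_n = 0.75 × (1×239.76 + 3×259.2) = 763.0 kN.
Block shear: shear path 1×[48+3×79] = 1×285 mm, A_gv = 3420, A_nv = 1×(285 − 3.5×24)×12 = 2412 mm²; tension to near edge: (28 − 0.5×24)×12 = 192 mm². R_n = min(0.6×450×2412, 0.6×345×3420) + 1.0×450×192 = min(651.24, 707.94) + 86.4 = 737.64 kN. φR_n = 0.75 × 737.64 = 553.2 kN.
Tension rupture (net): A_n = (78 − 1×24)×12 = 648 mm² (U = 1.0, A_e = A_n). φR_n = 0.75 × 450 × 648 = 218.7 kN.
Governing: min(545.7, 763.0, 553.2, 218.7) = 218.7 kN → net-section rupture.

218.7 kN (net-section rupture governs)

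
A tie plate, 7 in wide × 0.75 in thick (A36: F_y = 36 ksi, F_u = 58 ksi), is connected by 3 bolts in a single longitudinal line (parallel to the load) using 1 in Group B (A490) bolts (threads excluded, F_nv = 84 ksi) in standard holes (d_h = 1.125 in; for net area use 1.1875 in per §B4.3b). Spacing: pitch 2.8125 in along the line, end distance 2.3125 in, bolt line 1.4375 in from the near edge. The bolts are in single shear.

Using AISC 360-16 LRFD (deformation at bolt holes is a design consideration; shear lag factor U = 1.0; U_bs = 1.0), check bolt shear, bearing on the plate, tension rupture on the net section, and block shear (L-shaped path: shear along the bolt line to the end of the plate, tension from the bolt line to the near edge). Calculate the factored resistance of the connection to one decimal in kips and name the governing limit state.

124.0 kips (block shear governs)

Bolt shear: A_b = π(1)²/4 = 0.7854 in². φR_n = 0.75 × 84 × 0.7854 × 3 × 1 = 148.4 kips.
Bearing (0.75 in plate, F_u = 58 ksi): end bolts L_c = 2.3125 − 1.125/2 = 1.75, R_n = min(1.2×1.75×0.75×58, 2.4×1×0.75×58) = 91.35 kips/bolt; interior L_c = 2.8125 − 1.125 = 1.6875, R_n = 88.088 kips/bolt. φR_n = 0.75 × (1×91.35 + 2×88.088) = 200.6 kips.
Tension rupture (net): A_n = (7 − 1×1.1875)×0.75 = 4.3594 in² (U = 1.0, A_e = A_n). φR_n = 0.75 × 58 × 4.3594 = 189.6 kips.
Block shear: shear path 1×[2.3125+2×2.8125] = 1×7.9375 in, A_gv = 5.9531, A_nv = 1×(7.9375 − 2.5×1.1875)×0.75 = 3.7266 in²; tension to near edge: (1.4375 − 0.5×1.1875)×0.75 = 0.63281 in². R_n = min(0.6×58×3.7266, 0.6×36×5.9531) + 1.0×58×0.63281 = min(129.69, 128.59) + 36.703 = 165.29 kips. φR_n = 0.75 × 165.29 = 124.0 kips.
Governing: min(148.4, 200.6, 189.6, 124.0) = 124.0 kips → block shear.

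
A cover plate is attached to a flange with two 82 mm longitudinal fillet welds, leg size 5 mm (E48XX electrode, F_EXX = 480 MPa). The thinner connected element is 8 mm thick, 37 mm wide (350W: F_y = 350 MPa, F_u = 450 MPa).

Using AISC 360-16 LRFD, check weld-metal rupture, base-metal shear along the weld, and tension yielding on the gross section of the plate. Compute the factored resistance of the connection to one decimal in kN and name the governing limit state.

93.2 kN (gross-section yield governs)

Weld metal: throat = 0.707×5 = 3.535 mm, L = 2×82 = 164 mm. φR_n = 0.75 × 0.6 × 480 × 3.535 × 164 = 125.2 kN.
Base metal shear (8 mm plate): yield φR_n = 1.0×0.6×350×8×164 = 275.5 kN; rupture φR_n = 0.75×0.6×450×8×164 = 265.7 kN; take 265.7 kN (rupture).
Tension yield (gross): A_g = 37×8 = 296 mm². φR_n = 0.90 × 350 × 296 = 93.2 kN.
Governing: min(125.2, 265.7, 93.2) = 93.2 kN → gross-section yield.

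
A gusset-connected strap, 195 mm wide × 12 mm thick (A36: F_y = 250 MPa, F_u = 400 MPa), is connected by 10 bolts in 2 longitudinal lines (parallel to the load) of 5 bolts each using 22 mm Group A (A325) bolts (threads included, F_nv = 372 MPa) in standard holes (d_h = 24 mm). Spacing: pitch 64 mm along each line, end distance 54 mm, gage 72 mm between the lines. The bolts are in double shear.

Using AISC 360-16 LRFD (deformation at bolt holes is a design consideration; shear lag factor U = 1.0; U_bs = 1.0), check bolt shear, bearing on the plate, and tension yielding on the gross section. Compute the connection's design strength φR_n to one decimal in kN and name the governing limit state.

Bolt shear: A_b = π(22)²/4 = 380.13 mm². φR_n = 0.75 × 372 × 380.13 × 10 × 2 = 2121.1 kN.
Bearing (12 mm plate, F_u = 400 MPa): end bolts L_c = 54 − 24/2 = 42, R_n = min(1.2×42×12×400, 2.4×22×12×400) = 241.92 kN/bolt; interior L_c = 64 − 24 = 40, R_n = 230.4 kN/bolt. φR_n = 0.75 × (2×241.92 + 8×230.4) = 1745.3 kN.
Tension yield (gross): A_g = 195×12 = 2340 mm². φR_n = 0.90 × 250 × 2340 = 526.5 kN.
Governing: min(2121.1, 1745.3, 526.5) = 526.5 kN → gross-section yield.

526.5 kN (gross-section yield governs)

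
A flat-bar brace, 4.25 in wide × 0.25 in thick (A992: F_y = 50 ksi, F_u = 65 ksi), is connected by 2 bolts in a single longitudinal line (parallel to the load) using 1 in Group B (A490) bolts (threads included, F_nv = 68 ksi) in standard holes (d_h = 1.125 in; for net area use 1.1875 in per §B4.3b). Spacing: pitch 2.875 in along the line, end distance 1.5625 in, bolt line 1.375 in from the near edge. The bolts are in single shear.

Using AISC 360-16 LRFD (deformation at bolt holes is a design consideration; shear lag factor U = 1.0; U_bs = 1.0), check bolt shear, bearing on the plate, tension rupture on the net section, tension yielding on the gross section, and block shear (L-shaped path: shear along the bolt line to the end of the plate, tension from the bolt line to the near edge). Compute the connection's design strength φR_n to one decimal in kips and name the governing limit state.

Bolt shear: A_b = π(1)²/4 = 0.7854 in². φR_n = 0.75 × 68 × 0.7854 × 2 × 1 = 80.1 kips.
Bearing (0.25 in plate, F_u = 65 ksi): end bolts L_c = 1.5625 − 1.125/2 = 1, R_n = min(1.2×1×0.25×65, 2.4×1×0.25×65) = 19.5 kips/bolt; interior L_c = 2.875 − 1.125 = 1.75, R_n = 34.125 kips/bolt. φR_n = 0.75 × (1×19.5 + 1×34.125) = 40.2 kips.
Tension rupture (net): A_n = (4.25 − 1×1.1875)×0.25 = 0.76563 in² (U = 1.0, A_e = A_n). φR_n = 0.75 × 65 × 0.76563 = 37.3 kips.
Tension yield (gross): A_g = 4.25×0.25 = 1.0625 in². φR_n = 0.90 × 50 × 1.0625 = 47.8 kips.
Block shear: shear path 1×[1.5625+1×2.875] = 1×4.4375 in, A_gv = 1.1094, A_nv = 1×(4.4375 − 1.5×1.1875)×0.25 = 0.66406 in²; tension to near edge: (1.375 − 0.5×1.1875)×0.25 = 0.19531 in². R_n = min(0.6×65×0.66406, 0.6×50×1.1094) + 1.0×65×0.19531 = min(25.898, 33.282) + 12.695 = 38.593 kips. φR_n = 0.75 × 38.593 = 28.9 kips.
Governing: min(80.1, 40.2, 37.3, 47.8, 28.9) = 28.9 kips → block shear.

28.9 kips (block shear governs)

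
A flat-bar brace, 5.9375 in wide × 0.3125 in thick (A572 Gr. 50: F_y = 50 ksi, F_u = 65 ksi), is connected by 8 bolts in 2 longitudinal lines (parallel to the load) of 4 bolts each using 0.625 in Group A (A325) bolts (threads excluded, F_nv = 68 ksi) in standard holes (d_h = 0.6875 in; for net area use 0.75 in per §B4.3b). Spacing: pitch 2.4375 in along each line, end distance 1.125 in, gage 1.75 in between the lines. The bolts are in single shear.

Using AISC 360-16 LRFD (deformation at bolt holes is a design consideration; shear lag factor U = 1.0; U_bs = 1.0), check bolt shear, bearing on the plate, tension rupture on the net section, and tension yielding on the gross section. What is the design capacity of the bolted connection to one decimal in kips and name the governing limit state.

67.6 kips (net-section rupture governs)

Bolt shear: A_b = π(0.625)²/4 = 0.3068 in². φR_n = 0.75 × 68 × 0.3068 × 8 × 1 = 125.2 kips.
Bearing (0.3125 in plate, F_u = 65 ksi): end bolts L_c = 1.125 − 0.6875/2 = 0.78125, R_n = min(1.2×0.78125×0.3125×65, 2.4×0.625×0.3125×65) = 19.043 kips/bolt; interior L_c = 2.4375 − 0.6875 = 1.75, R_n = 30.469 kips/bolt. φR_n = 0.75 × (2×19.043 + 6×30.469) = 165.7 kips.
Tension rupture (net): A_n = (5.9375 − 2×0.75)×0.3125 = 1.3867 in² (U = 1.0, A_e = A_n). φR_n = 0.75 × 65 × 1.3867 = 67.6 kips.
Tension yield (gross): A_g = 5.9375×0.3125 = 1.8555 in². φR_n = 0.90 × 50 × 1.8555 = 83.5 kips.
Governing: min(125.2, 165.7, 67.6, 83.5) = 67.6 kips → net-section rupture.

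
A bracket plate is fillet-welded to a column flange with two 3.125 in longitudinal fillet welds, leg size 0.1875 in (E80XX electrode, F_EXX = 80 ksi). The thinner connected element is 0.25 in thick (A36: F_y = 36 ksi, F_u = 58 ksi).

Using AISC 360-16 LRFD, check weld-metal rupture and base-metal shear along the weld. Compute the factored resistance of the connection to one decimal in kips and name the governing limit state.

29.8 kips (weld metal governs)

Weld metal: throat = 0.707×0.1875 = 0.13256 in, L = 2×3.125 = 6.25 in. φR_n = 0.75 × 0.6 × 80 × 0.13256 × 6.25 = 29.8 kips.
Base metal shear (0.25 in plate): yield φR_n = 1.0×0.6×36×0.25×6.25 = 33.8 kips; rupture φR_n = 0.75×0.6×58×0.25×6.25 = 40.8 kips; take 33.8 kips (yield).
Governing: min(29.8, 33.8) = 29.8 kips → weld metal.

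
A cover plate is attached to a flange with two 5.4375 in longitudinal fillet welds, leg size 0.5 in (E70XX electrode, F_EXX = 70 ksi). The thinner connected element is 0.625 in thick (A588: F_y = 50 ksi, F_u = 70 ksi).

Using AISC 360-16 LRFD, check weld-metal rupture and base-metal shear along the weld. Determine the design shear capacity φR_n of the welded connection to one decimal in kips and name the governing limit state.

Weld metal: throat = 0.707×0.5 = 0.3535 in, L = 2×5.4375 = 10.875 in. φR_n = 0.75 × 0.6 × 70 × 0.3535 × 10.875 = 121.1 kips.
Base metal shear (0.625 in plate): yield φR_n = 1.0×0.6×50×0.625×10.875 = 203.9 kips; rupture φR_n = 0.75×0.6×70×0.625×10.875 = 214.1 kips; take 203.9 kips (yield).
Governing: min(121.1, 203.9) = 121.1 kips → weld metal.

121.1 kips (weld metal governs)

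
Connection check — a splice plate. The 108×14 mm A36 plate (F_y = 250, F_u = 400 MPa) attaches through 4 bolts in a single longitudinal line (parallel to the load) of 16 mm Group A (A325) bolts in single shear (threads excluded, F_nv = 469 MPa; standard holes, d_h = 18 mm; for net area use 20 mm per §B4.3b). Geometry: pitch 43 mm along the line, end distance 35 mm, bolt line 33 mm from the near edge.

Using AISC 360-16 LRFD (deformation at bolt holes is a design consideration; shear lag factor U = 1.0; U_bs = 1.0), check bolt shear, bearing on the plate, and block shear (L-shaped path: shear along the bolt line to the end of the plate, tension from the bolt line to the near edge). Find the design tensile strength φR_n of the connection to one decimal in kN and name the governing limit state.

282.9 kN (bolt shear governs)

Bolt shear: A_b = π(16)²/4 = 201.06 mm². φR_n = 0.75 × 469 × 201.06 × 4 × 1 = 282.9 kN.
Bearing (14 mm plate, F_u = 400 MPa): end bolts L_c = 35 − 18/2 = 26, R_n = min(1.2×26×14×400, 2.4×16×14×400) = 174.72 kN/bolt; interior L_c = 43 − 18 = 25, R_n = 168 kN/bolt. φR_n = 0.75 × (1×174.72 + 3×168) = 509.0 kN.
Block shear: shear path 1×[35+3×43] = 1×164 mm, A_gv = 2296, A_nv = 1×(164 − 3.5×20)×14 = 1316 mm²; tension to near edge: (33 − 0.5×20)×14 = 322 mm². R_n = min(0.6×400×1316, 0.6×250×2296) + 1.0×400×322 = min(315.84, 344.4) + 128.8 = 444.64 kN. φR_n = 0.75 × 444.64 = 333.5 kN.
Governing: min(282.9, 509.0, 333.5) = 282.9 kN → bolt shear.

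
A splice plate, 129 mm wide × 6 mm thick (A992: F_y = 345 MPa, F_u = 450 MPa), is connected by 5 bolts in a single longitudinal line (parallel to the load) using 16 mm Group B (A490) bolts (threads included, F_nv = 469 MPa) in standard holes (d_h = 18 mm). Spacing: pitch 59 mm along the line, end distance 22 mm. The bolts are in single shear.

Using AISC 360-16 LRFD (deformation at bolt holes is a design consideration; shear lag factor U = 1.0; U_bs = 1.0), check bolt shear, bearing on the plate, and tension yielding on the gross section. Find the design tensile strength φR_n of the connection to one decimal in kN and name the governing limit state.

Bolt shear: A_b = π(16)²/4 = 201.06 mm². φR_n = 0.75 × 469 × 201.06 × 5 × 1 = 353.6 kN.
Bearing (6 mm plate, F_u = 450 MPa): end bolts L_c = 22 − 18/2 = 13, R_n = min(1.2×13×6×450, 2.4×16×6×450) = 42.12 kN/bolt; interior L_c = 59 − 18 = 41, R_n = 103.68 kN/bolt. φR_n = 0.75 × (1×42.12 + 4×103.68) = 342.6 kN.
Tension yield (gross): A_g = 129×6 = 774 mm². φR_n = 0.90 × 345 × 774 = 240.3 kN.
Governing: min(353.6, 342.6, 240.3) = 240.3 kN → gross-section yield.

240.3 kN (gross-section yield governs)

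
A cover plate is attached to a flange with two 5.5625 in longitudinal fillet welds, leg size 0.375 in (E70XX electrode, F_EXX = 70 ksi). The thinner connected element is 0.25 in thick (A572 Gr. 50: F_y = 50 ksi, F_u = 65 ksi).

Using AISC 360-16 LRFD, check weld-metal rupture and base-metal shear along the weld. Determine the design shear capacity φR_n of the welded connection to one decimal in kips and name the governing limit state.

81.4 kips (base-metal shear governs)

Weld metal: throat = 0.707×0.375 = 0.26513 in, L = 2×5.5625 = 11.125 in. φR_n = 0.75 × 0.6 × 70 × 0.26513 × 11.125 = 92.9 kips.
Base metal shear (0.25 in plate): yield φR_n = 1.0×0.6×50×0.25×11.125 = 83.4 kips; rupture φR_n = 0.75×0.6×65×0.25×11.125 = 81.4 kips; take 81.4 kips (rupture).
Governing: min(92.9, 81.4) = 81.4 kips → base-metal shear.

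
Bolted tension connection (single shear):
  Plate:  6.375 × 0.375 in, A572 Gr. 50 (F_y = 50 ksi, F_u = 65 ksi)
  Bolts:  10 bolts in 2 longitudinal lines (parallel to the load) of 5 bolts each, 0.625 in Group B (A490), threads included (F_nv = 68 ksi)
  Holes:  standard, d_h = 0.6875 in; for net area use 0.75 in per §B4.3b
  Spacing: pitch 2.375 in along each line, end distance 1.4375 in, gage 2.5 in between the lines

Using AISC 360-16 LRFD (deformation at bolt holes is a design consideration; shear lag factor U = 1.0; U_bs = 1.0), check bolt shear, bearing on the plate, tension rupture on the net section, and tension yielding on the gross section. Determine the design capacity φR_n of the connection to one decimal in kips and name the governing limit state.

89.1 kips (net-section rupture governs)

Bolt shear: A_b = π(0.625)²/4 = 0.3068 in². φR_n = 0.75 × 68 × 0.3068 × 10 × 1 = 156.5 kips.
Bearing (0.375 in plate, F_u = 65 ksi): end bolts L_c = 1.4375 − 0.6875/2 = 1.09375, R_n = min(1.2×1.09375×0.375×65, 2.4×0.625×0.375×65) = 31.992 kips/bolt; interior L_c = 2.375 − 0.6875 = 1.6875, R_n = 36.563 kips/bolt. φR_n = 0.75 × (2×31.992 + 8×36.563) = 267.4 kips.
Tension rupture (net): A_n = (6.375 − 2×0.75)×0.375 = 1.8281 in² (U = 1.0, A_e = A_n). φR_n = 0.75 × 65 × 1.8281 = 89.1 kips.
Tension yield (gross): A_g = 6.375×0.375 = 2.3906 in². φR_n = 0.90 × 50 × 2.3906 = 107.6 kips.
Governing: min(156.5, 267.4, 89.1, 107.6) = 89.1 kips → net-section rupture.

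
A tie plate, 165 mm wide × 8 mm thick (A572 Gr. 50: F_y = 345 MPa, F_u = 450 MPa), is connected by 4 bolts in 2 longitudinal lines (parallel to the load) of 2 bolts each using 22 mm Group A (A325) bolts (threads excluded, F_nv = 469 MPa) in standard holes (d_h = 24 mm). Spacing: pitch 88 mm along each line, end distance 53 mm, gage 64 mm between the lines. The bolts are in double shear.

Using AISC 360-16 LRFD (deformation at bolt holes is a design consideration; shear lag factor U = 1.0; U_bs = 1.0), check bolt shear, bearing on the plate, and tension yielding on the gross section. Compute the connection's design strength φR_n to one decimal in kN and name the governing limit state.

Bolt shear: A_b = π(22)²/4 = 380.13 mm². φR_n = 0.75 × 469 × 380.13 × 4 × 2 = 1069.7 kN.
Bearing (8 mm plate, F_u = 450 MPa): end bolts L_c = 53 − 24/2 = 41, R_n = min(1.2×41×8×450, 2.4×22×8×450) = 177.12 kN/bolt; interior L_c = 88 − 24 = 64, R_n = 190.08 kN/bolt. φR_n = 0.75 × (2×177.12 + 2×190.08) = 550.8 kN.
Tension yield (gross): A_g = 165×8 = 1320 mm². φR_n = 0.90 × 345 × 1320 = 409.9 kN.
Governing: min(1069.7, 550.8, 409.9) = 409.9 kN → gross-section yield.

409.9 kN (gross-section yield governs)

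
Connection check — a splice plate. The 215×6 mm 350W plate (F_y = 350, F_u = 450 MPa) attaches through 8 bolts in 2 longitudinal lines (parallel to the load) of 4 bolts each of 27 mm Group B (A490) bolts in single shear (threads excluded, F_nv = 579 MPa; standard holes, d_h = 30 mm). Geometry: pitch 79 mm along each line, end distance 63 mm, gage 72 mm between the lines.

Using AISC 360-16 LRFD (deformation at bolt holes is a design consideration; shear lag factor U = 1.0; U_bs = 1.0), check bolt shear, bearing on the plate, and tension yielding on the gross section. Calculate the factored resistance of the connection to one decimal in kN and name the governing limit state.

406.4 kN (gross-section yield governs)

Bolt shear: A_b = π(27)²/4 = 572.56 mm². φR_n = 0.75 × 579 × 572.56 × 8 × 1 = 1989.1 kN.
Bearing (6 mm plate, F_u = 450 MPa): end bolts L_c = 63 − 30/2 = 48, R_n = min(1.2×48×6×450, 2.4×27×6×450) = 155.52 kN/bolt; interior L_c = 79 − 30 = 49, R_n = 158.76 kN/bolt. φR_n = 0.75 × (2×155.52 + 6×158.76) = 947.7 kN.
Tension yield (gross): A_g = 215×6 = 1290 mm². φR_n = 0.90 × 350 × 1290 = 406.4 kN.
Governing: min(1989.1, 947.7, 406.4) = 406.4 kN → gross-section yield.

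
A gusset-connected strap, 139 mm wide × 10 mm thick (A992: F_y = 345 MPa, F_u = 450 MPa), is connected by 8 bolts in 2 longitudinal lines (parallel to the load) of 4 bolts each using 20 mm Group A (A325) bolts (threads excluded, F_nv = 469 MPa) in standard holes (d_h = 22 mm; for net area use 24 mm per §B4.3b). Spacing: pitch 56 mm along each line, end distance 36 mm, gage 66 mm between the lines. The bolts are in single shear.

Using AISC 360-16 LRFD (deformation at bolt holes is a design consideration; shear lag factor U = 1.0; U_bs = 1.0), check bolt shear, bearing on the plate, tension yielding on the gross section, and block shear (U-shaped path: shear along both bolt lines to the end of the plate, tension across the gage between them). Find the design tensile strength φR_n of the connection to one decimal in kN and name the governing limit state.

431.6 kN (gross-section yield governs)

Bolt shear: A_b = π(20)²/4 = 314.16 mm². φR_n = 0.75 × 469 × 314.16 × 8 × 1 = 884.0 kN.
Bearing (10 mm plate, F_u = 450 MPa): end bolts L_c = 36 − 22/2 = 25, R_n = min(1.2×25×10×450, 2.4×20×10×450) = 135 kN/bolt; interior L_c = 56 − 22 = 34, R_n = 183.6 kN/bolt. φR_n = 0.75 × (2×135 + 6×183.6) = 1028.7 kN.
Tension yield (gross): A_g = 139×10 = 1390 mm². φR_n = 0.90 × 345 × 1390 = 431.6 kN.
Block shear: shear path 2×[36+3×56] = 2×204 mm, A_gv = 4080, A_nv = 2×(204 − 3.5×24)×10 = 2400 mm²; tension across gage: (66 − 1×24)×10 = 420 mm². R_n = min(0.6×450×2400, 0.6×345×4080) + 1.0×450×420 = min(648, 844.56) + 189 = 837 kN. φR_n = 0.75 × 837 = 627.8 kN.
Governing: min(884.0, 1028.7, 431.6, 627.8) = 431.6 kN → gross-section yield.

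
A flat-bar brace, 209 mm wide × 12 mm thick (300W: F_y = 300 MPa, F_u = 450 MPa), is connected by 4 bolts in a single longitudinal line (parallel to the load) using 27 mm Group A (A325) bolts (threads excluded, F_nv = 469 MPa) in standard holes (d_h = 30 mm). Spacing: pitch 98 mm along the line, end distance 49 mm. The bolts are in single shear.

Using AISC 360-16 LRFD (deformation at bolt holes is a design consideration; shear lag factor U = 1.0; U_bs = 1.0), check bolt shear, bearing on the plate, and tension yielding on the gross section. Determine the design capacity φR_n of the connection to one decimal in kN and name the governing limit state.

Bolt shear: A_b = π(27)²/4 = 572.56 mm². φR_n = 0.75 × 469 × 572.56 × 4 × 1 = 805.6 kN.
Bearing (12 mm plate, F_u = 450 MPa): end bolts L_c = 49 − 30/2 = 34, R_n = min(1.2×34×12×450, 2.4×27×12×450) = 220.32 kN/bolt; interior L_c = 98 − 30 = 68, R_n = 349.92 kN/bolt. φR_n = 0.75 × (1×220.32 + 3×349.92) = 952.6 kN.
Tension yield (gross): A_g = 209×12 = 2508 mm². φR_n = 0.90 × 300 × 2508 = 677.2 kN.
Governing: min(805.6, 952.6, 677.2) = 677.2 kN → gross-section yield.

677.2 kN (gross-section yield governs)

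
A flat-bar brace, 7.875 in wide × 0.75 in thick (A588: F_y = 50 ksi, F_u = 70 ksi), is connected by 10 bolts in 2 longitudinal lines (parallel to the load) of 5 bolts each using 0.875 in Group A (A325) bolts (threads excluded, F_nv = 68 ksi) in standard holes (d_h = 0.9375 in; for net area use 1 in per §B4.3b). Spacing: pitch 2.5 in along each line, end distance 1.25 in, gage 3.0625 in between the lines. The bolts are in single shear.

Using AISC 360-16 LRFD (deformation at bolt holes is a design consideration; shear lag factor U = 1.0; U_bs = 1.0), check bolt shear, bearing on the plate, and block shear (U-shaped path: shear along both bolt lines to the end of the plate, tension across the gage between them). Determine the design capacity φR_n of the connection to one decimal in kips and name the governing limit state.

Bolt shear: A_b = π(0.875)²/4 = 0.60132 in². φR_n = 0.75 × 68 × 0.60132 × 10 × 1 = 306.7 kips.
Bearing (0.75 in plate, F_u = 70 ksi): end bolts L_c = 1.25 − 0.9375/2 = 0.78125, R_n = min(1.2×0.78125×0.75×70, 2.4×0.875×0.75×70) = 49.219 kips/bolt; interior L_c = 2.5 − 0.9375 = 1.5625, R_n = 98.438 kips/bolt. φR_n = 0.75 × (2×49.219 + 8×98.438) = 664.5 kips.
Block shear: shear path 2×[1.25+4×2.5] = 2×11.25 in, A_gv = 16.875, A_nv = 2×(11.25 − 4.5×1)×0.75 = 10.125 in²; tension across gage: (3.0625 − 1×1)×0.75 = 1.5469 in². R_n = min(0.6×70×10.125, 0.6×50×16.875) + 1.0×70×1.5469 = min(425.25, 506.25) + 108.28 = 533.53 kips. φR_n = 0.75 × 533.53 = 400.1 kips.
Governing: min(306.7, 664.5, 400.1) = 306.7 kips → bolt shear.

306.7 kips (bolt shear governs)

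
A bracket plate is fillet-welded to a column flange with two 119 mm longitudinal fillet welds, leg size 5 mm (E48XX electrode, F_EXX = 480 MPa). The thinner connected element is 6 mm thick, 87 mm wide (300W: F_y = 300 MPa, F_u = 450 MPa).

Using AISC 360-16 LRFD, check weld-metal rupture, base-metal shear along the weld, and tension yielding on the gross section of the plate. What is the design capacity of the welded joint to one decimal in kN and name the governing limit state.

Weld metal: throat = 0.707×5 = 3.535 mm, L = 2×119 = 238 mm. φR_n = 0.75 × 0.6 × 480 × 3.535 × 238 = 181.7 kN.
Base metal shear (6 mm plate): yield φR_n = 1.0×0.6×300×6×238 = 257.0 kN; rupture φR_n = 0.75×0.6×450×6×238 = 289.2 kN; take 257.0 kN (yield).
Tension yield (gross): A_g = 87×6 = 522 mm². φR_n = 0.90 × 300 × 522 = 140.9 kN.
Governing: min(181.7, 257.0, 140.9) = 140.9 kN → gross-section yield.

140.9 kN (gross-section yield governs)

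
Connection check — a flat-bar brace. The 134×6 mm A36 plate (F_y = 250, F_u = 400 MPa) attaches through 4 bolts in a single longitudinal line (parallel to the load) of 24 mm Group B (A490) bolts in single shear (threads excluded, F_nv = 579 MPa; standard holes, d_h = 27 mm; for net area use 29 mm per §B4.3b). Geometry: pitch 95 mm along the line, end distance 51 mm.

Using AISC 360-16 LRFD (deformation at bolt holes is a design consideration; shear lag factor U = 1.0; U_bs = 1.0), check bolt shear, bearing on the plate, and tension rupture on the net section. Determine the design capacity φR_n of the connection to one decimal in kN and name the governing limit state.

189.0 kN (net-section rupture governs)

Bolt shear: A_b = π(24)²/4 = 452.39 mm². φR_n = 0.75 × 579 × 452.39 × 4 × 1 = 785.8 kN.
Bearing (6 mm plate, F_u = 400 MPa): end bolts L_c = 51 − 27/2 = 37.5, R_n = min(1.2×37.5×6×400, 2.4×24×6×400) = 108 kN/bolt; interior L_c = 95 − 27 = 68, R_n = 138.24 kN/bolt. φR_n = 0.75 × (1×108 + 3×138.24) = 392.0 kN.
Tension rupture (net): A_n = (134 − 1×29)×6 = 630 mm² (U = 1.0, A_e = A_n). φR_n = 0.75 × 400 × 630 = 189.0 kN.
Governing: min(785.8, 392.0, 189.0) = 189.0 kN → net-section rupture.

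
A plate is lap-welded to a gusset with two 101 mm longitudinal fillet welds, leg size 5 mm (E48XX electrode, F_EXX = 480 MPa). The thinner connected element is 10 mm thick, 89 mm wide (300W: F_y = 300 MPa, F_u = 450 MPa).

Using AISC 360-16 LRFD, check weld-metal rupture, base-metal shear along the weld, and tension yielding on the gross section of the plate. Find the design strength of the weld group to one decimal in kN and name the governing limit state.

Weld metal: throat = 0.707×5 = 3.535 mm, L = 2×101 = 202 mm. φR_n = 0.75 × 0.6 × 480 × 3.535 × 202 = 154.2 kN.
Base metal shear (10 mm plate): yield φR_n = 1.0×0.6×300×10×202 = 363.6 kN; rupture φR_n = 0.75×0.6×450×10×202 = 409.1 kN; take 363.6 kN (yield).
Tension yield (gross): A_g = 89×10 = 890 mm². φR_n = 0.90 × 300 × 890 = 240.3 kN.
Governing: min(154.2, 363.6, 240.3) = 154.2 kN → weld metal.

154.2 kN (weld metal governs)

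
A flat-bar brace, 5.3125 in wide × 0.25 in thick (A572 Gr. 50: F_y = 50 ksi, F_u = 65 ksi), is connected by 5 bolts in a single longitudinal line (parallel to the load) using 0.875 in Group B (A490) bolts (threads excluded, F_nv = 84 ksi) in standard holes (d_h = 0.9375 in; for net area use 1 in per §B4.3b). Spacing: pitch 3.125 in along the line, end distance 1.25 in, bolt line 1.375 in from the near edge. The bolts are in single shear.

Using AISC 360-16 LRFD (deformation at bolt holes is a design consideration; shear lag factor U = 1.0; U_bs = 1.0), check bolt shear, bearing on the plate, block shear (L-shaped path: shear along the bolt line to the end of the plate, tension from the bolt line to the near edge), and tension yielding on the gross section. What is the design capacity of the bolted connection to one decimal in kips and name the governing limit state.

Bolt shear: A_b = π(0.875)²/4 = 0.60132 in². φR_n = 0.75 × 84 × 0.60132 × 5 × 1 = 189.4 kips.
Bearing (0.25 in plate, F_u = 65 ksi): end bolts L_c = 1.25 − 0.9375/2 = 0.78125, R_n = min(1.2×0.78125×0.25×65, 2.4×0.875×0.25×65) = 15.234 kips/bolt; interior L_c = 3.125 − 0.9375 = 2.1875, R_n = 34.125 kips/bolt. φR_n = 0.75 × (1×15.234 + 4×34.125) = 113.8 kips.
Block shear: shear path 1×[1.25+4×3.125] = 1×13.75 in, A_gv = 3.4375, A_nv = 1×(13.75 − 4.5×1)×0.25 = 2.3125 in²; tension to near edge: (1.375 − 0.5×1)×0.25 = 0.21875 in². R_n = min(0.6×65×2.3125, 0.6×50×3.4375) + 1.0×65×0.21875 = min(90.188, 103.13) + 14.219 = 104.41 kips. φR_n = 0.75 × 104.41 = 78.3 kips.
Tension yield (gross): A_g = 5.3125×0.25 = 1.3281 in². φR_n = 0.90 × 50 × 1.3281 = 59.8 kips.
Governing: min(189.4, 113.8, 78.3, 59.8) = 59.8 kips → gross-section yield.

59.8 kips (gross-section yield governs)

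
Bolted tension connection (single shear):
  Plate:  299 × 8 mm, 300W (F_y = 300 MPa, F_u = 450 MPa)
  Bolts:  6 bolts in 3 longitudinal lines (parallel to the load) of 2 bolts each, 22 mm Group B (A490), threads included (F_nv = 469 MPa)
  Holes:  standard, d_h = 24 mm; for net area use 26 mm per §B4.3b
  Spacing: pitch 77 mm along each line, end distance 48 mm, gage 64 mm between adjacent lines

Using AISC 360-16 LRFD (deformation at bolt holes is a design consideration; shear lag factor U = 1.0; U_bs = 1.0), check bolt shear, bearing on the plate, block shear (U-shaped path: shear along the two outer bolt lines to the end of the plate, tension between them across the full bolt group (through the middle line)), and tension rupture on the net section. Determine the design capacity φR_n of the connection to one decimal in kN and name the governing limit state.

Bolt shear: A_b = π(22)²/4 = 380.13 mm². φR_n = 0.75 × 469 × 380.13 × 6 × 1 = 802.3 kN.
Bearing (8 mm plate, F_u = 450 MPa): end bolts L_c = 48 − 24/2 = 36, R_n = min(1.2×36×8×450, 2.4×22×8×450) = 155.52 kN/bolt; interior L_c = 77 − 24 = 53, R_n = 190.08 kN/bolt. φR_n = 0.75 × (3×155.52 + 3×190.08) = 777.6 kN.
Block shear: shear path 2×[48+1×77] = 2×125 mm, A_gv = 2000, A_nv = 2×(125 − 1.5×26)×8 = 1376 mm²; tension across gage: (128 − 2×26)×8 = 608 mm². R_n = min(0.6×450×1376, 0.6×300×2000) + 1.0×450×608 = min(371.52, 360) + 273.6 = 633.6 kN. φR_n = 0.75 × 633.6 = 475.2 kN.
Tension rupture (net): A_n = (299 − 3×26)×8 = 1768 mm² (U = 1.0, A_e = A_n). φR_n = 0.75 × 450 × 1768 = 596.7 kN.
Governing: min(802.3, 777.6, 475.2, 596.7) = 475.2 kN → block shear.

475.2 kN (block shear governs)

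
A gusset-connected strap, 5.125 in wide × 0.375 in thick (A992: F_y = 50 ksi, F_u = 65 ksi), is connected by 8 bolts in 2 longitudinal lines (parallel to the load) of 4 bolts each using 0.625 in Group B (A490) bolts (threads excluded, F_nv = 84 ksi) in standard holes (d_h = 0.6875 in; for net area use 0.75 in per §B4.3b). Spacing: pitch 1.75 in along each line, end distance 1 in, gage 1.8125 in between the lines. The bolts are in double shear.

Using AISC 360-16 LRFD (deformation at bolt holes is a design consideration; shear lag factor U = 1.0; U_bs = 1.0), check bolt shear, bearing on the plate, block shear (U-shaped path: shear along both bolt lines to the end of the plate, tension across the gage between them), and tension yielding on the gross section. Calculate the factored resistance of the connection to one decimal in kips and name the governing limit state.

Bolt shear: A_b = π(0.625)²/4 = 0.3068 in². φR_n = 0.75 × 84 × 0.3068 × 8 × 2 = 309.3 kips.
Bearing (0.375 in plate, F_u = 65 ksi): end bolts L_c = 1 − 0.6875/2 = 0.65625, R_n = min(1.2×0.65625×0.375×65, 2.4×0.625×0.375×65) = 19.195 kips/bolt; interior L_c = 1.75 − 0.6875 = 1.0625, R_n = 31.078 kips/bolt. φR_n = 0.75 × (2×19.195 + 6×31.078) = 168.6 kips.
Block shear: shear path 2×[1+3×1.75] = 2×6.25 in, A_gv = 4.6875, A_nv = 2×(6.25 − 3.5×0.75)×0.375 = 2.7188 in²; tension across gage: (1.8125 − 1×0.75)×0.375 = 0.39844 in². R_n = min(0.6×65×2.7188, 0.6×50×4.6875) + 1.0×65×0.39844 = min(106.03, 140.63) + 25.899 = 131.93 kips. φR_n = 0.75 × 131.93 = 98.9 kips.
Tension yield (gross): A_g = 5.125×0.375 = 1.9219 in². φR_n = 0.90 × 50 × 1.9219 = 86.5 kips.
Governing: min(309.3, 168.6, 98.9, 86.5) = 86.5 kips → gross-section yield.

86.5 kips (gross-section yield governs)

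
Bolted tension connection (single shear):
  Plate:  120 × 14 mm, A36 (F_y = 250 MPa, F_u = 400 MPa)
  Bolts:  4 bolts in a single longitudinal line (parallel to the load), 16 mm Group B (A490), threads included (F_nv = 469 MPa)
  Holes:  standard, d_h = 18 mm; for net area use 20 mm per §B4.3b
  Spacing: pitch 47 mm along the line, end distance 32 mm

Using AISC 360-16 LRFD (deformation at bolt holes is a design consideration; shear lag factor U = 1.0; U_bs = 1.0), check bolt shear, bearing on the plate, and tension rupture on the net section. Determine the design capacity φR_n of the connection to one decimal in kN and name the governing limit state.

Bolt shear: A_b = π(16)²/4 = 201.06 mm². φR_n = 0.75 × 469 × 201.06 × 4 × 1 = 282.9 kN.
Bearing (14 mm plate, F_u = 400 MPa): end bolts L_c = 32 − 18/2 = 23, R_n = min(1.2×23×14×400, 2.4×16×14×400) = 154.56 kN/bolt; interior L_c = 47 − 18 = 29, R_n = 194.88 kN/bolt. φR_n = 0.75 × (1×154.56 + 3×194.88) = 554.4 kN.
Tension rupture (net): A_n = (120 − 1×20)×14 = 1400 mm² (U = 1.0, A_e = A_n). φR_n = 0.75 × 400 × 1400 = 420.0 kN.
Governing: min(282.9, 554.4, 420.0) = 282.9 kN → bolt shear.

282.9 kN (bolt shear governs)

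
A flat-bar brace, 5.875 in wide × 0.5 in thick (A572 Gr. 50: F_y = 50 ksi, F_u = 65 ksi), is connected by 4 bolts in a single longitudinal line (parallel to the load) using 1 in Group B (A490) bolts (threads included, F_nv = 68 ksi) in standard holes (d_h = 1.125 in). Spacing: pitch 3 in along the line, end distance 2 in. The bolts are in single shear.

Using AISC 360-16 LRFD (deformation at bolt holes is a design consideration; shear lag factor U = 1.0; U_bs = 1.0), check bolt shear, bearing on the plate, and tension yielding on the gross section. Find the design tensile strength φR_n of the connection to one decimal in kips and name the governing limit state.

132.2 kips (gross-section yield governs)

Bolt shear: A_b = π(1)²/4 = 0.7854 in². φR_n = 0.75 × 68 × 0.7854 × 4 × 1 = 160.2 kips.
Bearing (0.5 in plate, F_u = 65 ksi): end bolts L_c = 2 − 1.125/2 = 1.4375, R_n = min(1.2×1.4375×0.5×65, 2.4×1×0.5×65) = 56.063 kips/bolt; interior L_c = 3 − 1.125 = 1.875, R_n = 73.125 kips/bolt. φR_n = 0.75 × (1×56.063 + 3×73.125) = 206.6 kips.
Tension yield (gross): A_g = 5.875×0.5 = 2.9375 in². φR_n = 0.90 × 50 × 2.9375 = 132.2 kips.
Governing: min(160.2, 206.6, 132.2) = 132.2 kips → gross-section yield.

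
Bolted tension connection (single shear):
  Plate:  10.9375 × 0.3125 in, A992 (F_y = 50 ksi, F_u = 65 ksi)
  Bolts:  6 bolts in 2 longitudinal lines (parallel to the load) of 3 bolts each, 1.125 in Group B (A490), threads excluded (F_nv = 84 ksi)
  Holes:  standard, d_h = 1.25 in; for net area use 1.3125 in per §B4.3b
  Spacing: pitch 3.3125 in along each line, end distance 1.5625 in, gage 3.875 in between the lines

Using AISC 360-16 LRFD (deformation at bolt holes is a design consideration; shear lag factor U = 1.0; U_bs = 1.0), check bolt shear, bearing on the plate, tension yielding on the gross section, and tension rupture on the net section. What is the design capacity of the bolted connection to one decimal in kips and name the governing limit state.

Bolt shear: A_b = π(1.125)²/4 = 0.99402 in². φR_n = 0.75 × 84 × 0.99402 × 6 × 1 = 375.7 kips.
Bearing (0.3125 in plate, F_u = 65 ksi): end bolts L_c = 1.5625 − 1.25/2 = 0.9375, R_n = min(1.2×0.9375×0.3125×65, 2.4×1.125×0.3125×65) = 22.852 kips/bolt; interior L_c = 3.3125 − 1.25 = 2.0625, R_n = 50.273 kips/bolt. φR_n = 0.75 × (2×22.852 + 4×50.273) = 185.1 kips.
Tension yield (gross): A_g = 10.9375×0.3125 = 3.418 in². φR_n = 0.90 × 50 × 3.418 = 153.8 kips.
Tension rupture (net): A_n = (10.9375 − 2×1.3125)×0.3125 = 2.5977 in² (U = 1.0, A_e = A_n). φR_n = 0.75 × 65 × 2.5977 = 126.6 kips.
Governing: min(375.7, 185.1, 153.8, 126.6) = 126.6 kips → net-section rupture.

126.6 kips (net-section rupture governs)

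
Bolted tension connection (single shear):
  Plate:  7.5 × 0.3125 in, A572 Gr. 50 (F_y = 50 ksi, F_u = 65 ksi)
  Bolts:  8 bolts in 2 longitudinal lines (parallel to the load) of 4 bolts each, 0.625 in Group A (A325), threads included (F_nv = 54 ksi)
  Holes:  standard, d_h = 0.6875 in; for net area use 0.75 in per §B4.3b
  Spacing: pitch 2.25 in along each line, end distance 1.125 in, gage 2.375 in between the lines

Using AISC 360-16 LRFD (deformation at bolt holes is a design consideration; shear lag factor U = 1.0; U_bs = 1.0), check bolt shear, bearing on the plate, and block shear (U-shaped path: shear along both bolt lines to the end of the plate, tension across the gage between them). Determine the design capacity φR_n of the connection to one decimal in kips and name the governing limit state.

99.4 kips (bolt shear governs)

Bolt shear: A_b = π(0.625)²/4 = 0.3068 in². φR_n = 0.75 × 54 × 0.3068 × 8 × 1 = 99.4 kips.
Bearing (0.3125 in plate, F_u = 65 ksi): end bolts L_c = 1.125 − 0.6875/2 = 0.78125, R_n = min(1.2×0.78125×0.3125×65, 2.4×0.625×0.3125×65) = 19.043 kips/bolt; interior L_c = 2.25 − 0.6875 = 1.5625, R_n = 30.469 kips/bolt. φR_n = 0.75 × (2×19.043 + 6×30.469) = 165.7 kips.
Block shear: shear path 2×[1.125+3×2.25] = 2×7.875 in, A_gv = 4.9219, A_nv = 2×(7.875 − 3.5×0.75)×0.3125 = 3.2813 in²; tension across gage: (2.375 − 1×0.75)×0.3125 = 0.50781 in². R_n = min(0.6×65×3.2813, 0.6×50×4.9219) + 1.0×65×0.50781 = min(127.97, 147.66) + 33.008 = 160.98 kips. φR_n = 0.75 × 160.98 = 120.7 kips.
Governing: min(99.4, 165.7, 120.7) = 99.4 kips → bolt shear.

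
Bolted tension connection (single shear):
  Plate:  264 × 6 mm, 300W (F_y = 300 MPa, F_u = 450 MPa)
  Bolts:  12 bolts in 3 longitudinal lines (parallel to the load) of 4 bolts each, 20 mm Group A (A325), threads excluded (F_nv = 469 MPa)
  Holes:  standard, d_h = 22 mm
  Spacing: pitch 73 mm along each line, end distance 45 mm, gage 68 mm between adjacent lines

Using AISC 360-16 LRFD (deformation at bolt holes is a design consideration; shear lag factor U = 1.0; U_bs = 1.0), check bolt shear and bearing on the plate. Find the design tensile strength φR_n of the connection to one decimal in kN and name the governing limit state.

1122.7 kN (bearing governs)

Bolt shear: A_b = π(20)²/4 = 314.16 mm². φR_n = 0.75 × 469 × 314.16 × 12 × 1 = 1326.1 kN.
Bearing (6 mm plate, F_u = 450 MPa): end bolts L_c = 45 − 22/2 = 34, R_n = min(1.2×34×6×450, 2.4×20×6×450) = 110.16 kN/bolt; interior L_c = 73 − 22 = 51, R_n = 129.6 kN/bolt. φR_n = 0.75 × (3×110.16 + 9×129.6) = 1122.7 kN.
Governing: min(1326.1, 1122.7) = 1122.7 kN → bearing.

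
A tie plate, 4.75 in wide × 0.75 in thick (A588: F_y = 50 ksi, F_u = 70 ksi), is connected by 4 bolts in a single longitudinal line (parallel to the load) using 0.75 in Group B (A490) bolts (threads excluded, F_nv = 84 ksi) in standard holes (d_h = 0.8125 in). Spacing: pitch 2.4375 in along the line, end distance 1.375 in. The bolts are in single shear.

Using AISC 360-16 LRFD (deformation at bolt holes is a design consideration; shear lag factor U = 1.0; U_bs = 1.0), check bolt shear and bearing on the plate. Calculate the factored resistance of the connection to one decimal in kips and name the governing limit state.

111.3 kips (bolt shear governs)

Bolt shear: A_b = π(0.75)²/4 = 0.44179 in². φR_n = 0.75 × 84 × 0.44179 × 4 × 1 = 111.3 kips.
Bearing (0.75 in plate, F_u = 70 ksi): end bolts L_c = 1.375 − 0.8125/2 = 0.96875, R_n = min(1.2×0.96875×0.75×70, 2.4×0.75×0.75×70) = 61.031 kips/bolt; interior L_c = 2.4375 − 0.8125 = 1.625, R_n = 94.5 kips/bolt. φR_n = 0.75 × (1×61.031 + 3×94.5) = 258.4 kips.
Governing: min(111.3, 258.4) = 111.3 kips → bolt shear.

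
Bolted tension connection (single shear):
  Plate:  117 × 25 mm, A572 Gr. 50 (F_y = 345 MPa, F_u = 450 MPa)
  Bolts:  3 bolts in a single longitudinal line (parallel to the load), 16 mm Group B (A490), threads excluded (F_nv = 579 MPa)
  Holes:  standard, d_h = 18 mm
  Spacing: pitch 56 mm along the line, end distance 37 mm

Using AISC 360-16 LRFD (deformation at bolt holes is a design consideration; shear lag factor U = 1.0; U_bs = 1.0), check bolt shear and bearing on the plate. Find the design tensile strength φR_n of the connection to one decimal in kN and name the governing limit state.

Bolt shear: A_b = π(16)²/4 = 201.06 mm². φR_n = 0.75 × 579 × 201.06 × 3 × 1 = 261.9 kN.
Bearing (25 mm plate, F_u = 450 MPa): end bolts L_c = 37 − 18/2 = 28, R_n = min(1.2×28×25×450, 2.4×16×25×450) = 378 kN/bolt; interior L_c = 56 − 18 = 38, R_n = 432 kN/bolt. φR_n = 0.75 × (1×378 + 2×432) = 931.5 kN.
Governing: min(261.9, 931.5) = 261.9 kN → bolt shear.

261.9 kN (bolt shear governs)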